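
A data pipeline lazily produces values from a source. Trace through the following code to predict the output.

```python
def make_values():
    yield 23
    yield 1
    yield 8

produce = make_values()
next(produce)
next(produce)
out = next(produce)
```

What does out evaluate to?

Step 1: make_values() creates a generator.
Step 2: next(produce) yields 23 (consumed and discarded).
Step 3: next(produce) yields 1 (consumed and discarded).
Step 4: next(produce) yields 8, assigned to out.
Therefore out = 8.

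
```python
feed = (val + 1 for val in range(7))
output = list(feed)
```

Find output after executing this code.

Step 1: For each val in range(7), compute val+1:
  val=0: 0+1 = 1
  val=1: 1+1 = 2
  val=2: 2+1 = 3
  val=3: 3+1 = 4
  val=4: 4+1 = 5
  val=5: 5+1 = 6
  val=6: 6+1 = 7
Therefore output = [1, 2, 3, 4, 5, 6, 7].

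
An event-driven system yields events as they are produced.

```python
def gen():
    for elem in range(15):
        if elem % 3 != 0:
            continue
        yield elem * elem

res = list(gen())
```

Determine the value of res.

Step 1: Only yield elem**2 when elem is divisible by 3:
  elem=0: 0 % 3 == 0, yield 0**2 = 0
  elem=3: 3 % 3 == 0, yield 3**2 = 9
  elem=6: 6 % 3 == 0, yield 6**2 = 36
  elem=9: 9 % 3 == 0, yield 9**2 = 81
  elem=12: 12 % 3 == 0, yield 12**2 = 144
Therefore res = [0, 9, 36, 81, 144].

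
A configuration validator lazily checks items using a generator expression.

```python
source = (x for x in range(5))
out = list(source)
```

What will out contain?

Step 1: Generator expression iterates range(5): [0, 1, 2, 3, 4].
Step 2: list() collects all values.
Therefore out = [0, 1, 2, 3, 4].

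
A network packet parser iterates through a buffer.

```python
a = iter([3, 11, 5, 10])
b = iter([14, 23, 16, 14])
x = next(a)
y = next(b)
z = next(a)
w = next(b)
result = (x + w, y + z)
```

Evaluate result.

Step 1: a iterates [3, 11, 5, 10], b iterates [14, 23, 16, 14].
Step 2: x = next(a) = 3, y = next(b) = 14.
Step 3: z = next(a) = 11, w = next(b) = 23.
Step 4: result = (3 + 23, 14 + 11) = (26, 25).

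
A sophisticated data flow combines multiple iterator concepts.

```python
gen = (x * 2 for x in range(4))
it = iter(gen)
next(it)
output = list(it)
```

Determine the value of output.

Step 1: Generator produces [0, 2, 4, 6].
Step 2: next(it) consumes first element (0).
Step 3: list(it) collects remaining: [2, 4, 6].
Therefore output = [2, 4, 6].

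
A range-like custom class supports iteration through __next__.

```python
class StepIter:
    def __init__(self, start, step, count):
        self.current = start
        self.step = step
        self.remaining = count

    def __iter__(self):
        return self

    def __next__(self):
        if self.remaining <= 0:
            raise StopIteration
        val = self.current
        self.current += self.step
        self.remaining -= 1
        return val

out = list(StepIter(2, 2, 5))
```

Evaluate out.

Step 1: StepIter starts at 2, increments by 2, for 5 steps:
  Yield 2, then current += 2
  Yield 4, then current += 2
  Yield 6, then current += 2
  Yield 8, then current += 2
  Yield 10, then current += 2
Therefore out = [2, 4, 6, 8, 10].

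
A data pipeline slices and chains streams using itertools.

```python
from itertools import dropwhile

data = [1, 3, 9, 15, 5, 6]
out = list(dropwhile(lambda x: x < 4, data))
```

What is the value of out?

Step 1: dropwhile drops elements while < 4:
  1 < 4: dropped
  3 < 4: dropped
  9: kept (dropping stopped)
Step 2: Remaining elements kept regardless of condition.
Therefore out = [9, 15, 5, 6].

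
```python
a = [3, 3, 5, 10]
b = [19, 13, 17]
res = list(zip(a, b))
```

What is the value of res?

Step 1: zip stops at shortest (len(a)=4, len(b)=3):
  Index 0: (3, 19)
  Index 1: (3, 13)
  Index 2: (5, 17)
Step 2: Last element of a (10) has no pair, dropped.
Therefore res = [(3, 19), (3, 13), (5, 17)].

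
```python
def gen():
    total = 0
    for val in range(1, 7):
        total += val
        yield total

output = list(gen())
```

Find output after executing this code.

Step 1: Generator accumulates running sum:
  val=1: total = 1, yield 1
  val=2: total = 3, yield 3
  val=3: total = 6, yield 6
  val=4: total = 10, yield 10
  val=5: total = 15, yield 15
  val=6: total = 21, yield 21
Therefore output = [1, 3, 6, 10, 15, 21].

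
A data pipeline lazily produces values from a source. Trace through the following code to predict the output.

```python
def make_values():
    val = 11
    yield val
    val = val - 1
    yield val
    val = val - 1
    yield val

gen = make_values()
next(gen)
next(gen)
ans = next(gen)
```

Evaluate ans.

Step 1: Trace through generator execution:
  Yield 1: val starts at 11, yield 11
  Yield 2: val = 11 - 1 = 10, yield 10
  Yield 3: val = 10 - 1 = 9, yield 9
Step 2: First next() gets 11, second next() gets the second value, third next() yields 9.
Therefore ans = 9.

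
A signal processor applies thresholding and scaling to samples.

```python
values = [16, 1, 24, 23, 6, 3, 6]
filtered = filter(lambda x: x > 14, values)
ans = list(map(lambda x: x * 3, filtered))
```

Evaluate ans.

Step 1: Filter values for elements > 14:
  16: kept
  1: removed
  24: kept
  23: kept
  6: removed
  3: removed
  6: removed
Step 2: Map x * 3 on filtered [16, 24, 23]:
  16 -> 48
  24 -> 72
  23 -> 69
Therefore ans = [48, 72, 69].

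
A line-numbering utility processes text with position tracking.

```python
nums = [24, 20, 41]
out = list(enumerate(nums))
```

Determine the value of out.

Step 1: enumerate pairs each element with its index:
  (0, 24)
  (1, 20)
  (2, 41)
Therefore out = [(0, 24), (1, 20), (2, 41)].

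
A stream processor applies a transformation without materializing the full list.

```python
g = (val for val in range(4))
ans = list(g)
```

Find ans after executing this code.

Step 1: Generator expression iterates range(4): [0, 1, 2, 3].
Step 2: list() collects all values.
Therefore ans = [0, 1, 2, 3].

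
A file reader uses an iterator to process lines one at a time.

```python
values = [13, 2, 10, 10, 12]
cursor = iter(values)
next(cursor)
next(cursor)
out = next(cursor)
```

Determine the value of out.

Step 1: Create iterator over [13, 2, 10, 10, 12].
Step 2: next() consumes 13.
Step 3: next() consumes 2.
Step 4: next() returns 10.
Therefore out = 10.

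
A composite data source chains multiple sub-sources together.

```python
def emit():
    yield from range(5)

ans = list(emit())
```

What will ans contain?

Step 1: yield from delegates to the iterable, yielding each element.
Step 2: Collected values: [0, 1, 2, 3, 4].
Therefore ans = [0, 1, 2, 3, 4].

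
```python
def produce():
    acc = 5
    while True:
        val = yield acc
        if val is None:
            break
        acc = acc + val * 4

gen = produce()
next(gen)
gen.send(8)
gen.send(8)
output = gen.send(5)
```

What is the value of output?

Step 1: next() -> yield acc=5.
Step 2: send(8) -> val=8, acc = 5 + 8*4 = 37, yield 37.
Step 3: send(8) -> val=8, acc = 37 + 8*4 = 69, yield 69.
Step 4: send(5) -> val=5, acc = 69 + 5*4 = 89, yield 89.
Therefore output = 89.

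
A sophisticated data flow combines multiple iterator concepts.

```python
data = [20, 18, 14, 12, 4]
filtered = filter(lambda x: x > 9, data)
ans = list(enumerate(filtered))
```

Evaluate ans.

Step 1: Filter [20, 18, 14, 12, 4] for > 9: [20, 18, 14, 12].
Step 2: enumerate re-indexes from 0: [(0, 20), (1, 18), (2, 14), (3, 12)].
Therefore ans = [(0, 20), (1, 18), (2, 14), (3, 12)].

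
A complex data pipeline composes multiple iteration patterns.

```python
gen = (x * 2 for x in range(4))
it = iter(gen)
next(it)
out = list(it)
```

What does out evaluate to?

Step 1: Generator produces [0, 2, 4, 6].
Step 2: next(it) consumes first element (0).
Step 3: list(it) collects remaining: [2, 4, 6].
Therefore out = [2, 4, 6].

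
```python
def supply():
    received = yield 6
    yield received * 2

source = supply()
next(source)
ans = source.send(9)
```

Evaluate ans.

Step 1: next(source) advances to first yield, producing 6.
Step 2: send(9) resumes, received = 9.
Step 3: yield received * 2 = 9 * 2 = 18.
Therefore ans = 18.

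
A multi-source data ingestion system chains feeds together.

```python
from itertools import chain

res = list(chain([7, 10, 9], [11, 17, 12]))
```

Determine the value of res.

Step 1: chain() concatenates iterables: [7, 10, 9] + [11, 17, 12].
Therefore res = [7, 10, 9, 11, 17, 12].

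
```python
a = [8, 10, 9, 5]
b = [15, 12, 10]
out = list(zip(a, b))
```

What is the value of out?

Step 1: zip stops at shortest (len(a)=4, len(b)=3):
  Index 0: (8, 15)
  Index 1: (10, 12)
  Index 2: (9, 10)
Step 2: Last element of a (5) has no pair, dropped.
Therefore out = [(8, 15), (10, 12), (9, 10)].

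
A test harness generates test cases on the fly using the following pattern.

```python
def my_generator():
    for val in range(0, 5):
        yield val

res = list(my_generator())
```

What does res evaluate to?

Step 1: The generator yields each value from range(0, 5).
Step 2: list() consumes all yields: [0, 1, 2, 3, 4].
Therefore res = [0, 1, 2, 3, 4].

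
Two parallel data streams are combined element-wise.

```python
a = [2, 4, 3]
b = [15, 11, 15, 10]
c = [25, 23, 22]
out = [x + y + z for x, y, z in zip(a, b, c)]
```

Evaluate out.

Step 1: zip three lists (truncates to shortest, len=3):
  2 + 15 + 25 = 42
  4 + 11 + 23 = 38
  3 + 15 + 22 = 40
Therefore out = [42, 38, 40].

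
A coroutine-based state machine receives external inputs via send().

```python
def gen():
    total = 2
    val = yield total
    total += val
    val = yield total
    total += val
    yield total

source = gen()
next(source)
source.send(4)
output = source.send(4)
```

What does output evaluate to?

Step 1: next() -> yield total=2.
Step 2: send(4) -> val=4, total = 2+4 = 6, yield 6.
Step 3: send(4) -> val=4, total = 6+4 = 10, yield 10.
Therefore output = 10.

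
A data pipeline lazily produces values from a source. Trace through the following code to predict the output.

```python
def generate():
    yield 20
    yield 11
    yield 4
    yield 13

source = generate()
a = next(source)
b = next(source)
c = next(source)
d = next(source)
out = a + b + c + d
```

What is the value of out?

Step 1: Create generator and consume all values:
  a = next(source) = 20
  b = next(source) = 11
  c = next(source) = 4
  d = next(source) = 13
Step 2: out = 20 + 11 + 4 + 13 = 48.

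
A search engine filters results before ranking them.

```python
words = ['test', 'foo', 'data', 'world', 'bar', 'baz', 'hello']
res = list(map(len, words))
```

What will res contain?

Step 1: Map len() to each word:
  'test' -> 4
  'foo' -> 3
  'data' -> 4
  'world' -> 5
  'bar' -> 3
  'baz' -> 3
  'hello' -> 5
Therefore res = [4, 3, 4, 5, 3, 3, 5].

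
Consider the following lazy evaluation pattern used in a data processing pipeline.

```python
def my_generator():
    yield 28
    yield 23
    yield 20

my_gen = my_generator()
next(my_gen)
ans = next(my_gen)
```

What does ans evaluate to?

Step 1: my_generator() creates a generator.
Step 2: next(my_gen) yields 28 (consumed and discarded).
Step 3: next(my_gen) yields 23, assigned to ans.
Therefore ans = 23.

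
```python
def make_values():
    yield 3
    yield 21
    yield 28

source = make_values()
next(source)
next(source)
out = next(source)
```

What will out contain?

Step 1: make_values() creates a generator.
Step 2: next(source) yields 3 (consumed and discarded).
Step 3: next(source) yields 21 (consumed and discarded).
Step 4: next(source) yields 28, assigned to out.
Therefore out = 28.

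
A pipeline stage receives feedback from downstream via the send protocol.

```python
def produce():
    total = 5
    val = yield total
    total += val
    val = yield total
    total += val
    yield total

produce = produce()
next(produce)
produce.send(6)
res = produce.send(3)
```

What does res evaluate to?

Step 1: next() -> yield total=5.
Step 2: send(6) -> val=6, total = 5+6 = 11, yield 11.
Step 3: send(3) -> val=3, total = 11+3 = 14, yield 14.
Therefore res = 14.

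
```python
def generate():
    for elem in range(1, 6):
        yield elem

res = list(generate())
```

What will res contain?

Step 1: The generator yields each value from range(1, 6).
Step 2: list() consumes all yields: [1, 2, 3, 4, 5].
Therefore res = [1, 2, 3, 4, 5].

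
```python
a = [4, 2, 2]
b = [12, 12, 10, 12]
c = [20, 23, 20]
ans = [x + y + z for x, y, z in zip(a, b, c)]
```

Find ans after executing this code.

Step 1: zip three lists (truncates to shortest, len=3):
  4 + 12 + 20 = 36
  2 + 12 + 23 = 37
  2 + 10 + 20 = 32
Therefore ans = [36, 37, 32].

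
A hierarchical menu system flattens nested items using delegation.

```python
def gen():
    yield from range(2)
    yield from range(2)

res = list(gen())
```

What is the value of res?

Step 1: Trace yields in order:
  yield 0
  yield 1
  yield 0
  yield 1
Therefore res = [0, 1, 0, 1].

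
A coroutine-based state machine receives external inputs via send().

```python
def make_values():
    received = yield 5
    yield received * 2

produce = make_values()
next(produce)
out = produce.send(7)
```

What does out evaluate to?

Step 1: next(produce) advances to first yield, producing 5.
Step 2: send(7) resumes, received = 7.
Step 3: yield received * 2 = 7 * 2 = 14.
Therefore out = 14.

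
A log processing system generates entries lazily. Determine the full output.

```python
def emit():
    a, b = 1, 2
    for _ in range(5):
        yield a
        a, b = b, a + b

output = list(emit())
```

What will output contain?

Step 1: Fibonacci-like sequence starting with a=1, b=2:
  Iteration 1: yield a=1, then a,b = 2,3
  Iteration 2: yield a=2, then a,b = 3,5
  Iteration 3: yield a=3, then a,b = 5,8
  Iteration 4: yield a=5, then a,b = 8,13
  Iteration 5: yield a=8, then a,b = 13,21
Therefore output = [1, 2, 3, 5, 8].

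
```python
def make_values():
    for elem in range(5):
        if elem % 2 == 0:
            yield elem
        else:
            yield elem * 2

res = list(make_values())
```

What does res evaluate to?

Step 1: For each elem in range(5), yield elem if even, else elem*2:
  elem=0 (even): yield 0
  elem=1 (odd): yield 1*2 = 2
  elem=2 (even): yield 2
  elem=3 (odd): yield 3*2 = 6
  elem=4 (even): yield 4
Therefore res = [0, 2, 2, 6, 4].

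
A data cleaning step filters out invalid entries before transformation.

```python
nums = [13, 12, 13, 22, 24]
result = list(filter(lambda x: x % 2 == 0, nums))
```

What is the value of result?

Step 1: Filter elements divisible by 2:
  13 % 2 = 1: removed
  12 % 2 = 0: kept
  13 % 2 = 1: removed
  22 % 2 = 0: kept
  24 % 2 = 0: kept
Therefore result = [12, 22, 24].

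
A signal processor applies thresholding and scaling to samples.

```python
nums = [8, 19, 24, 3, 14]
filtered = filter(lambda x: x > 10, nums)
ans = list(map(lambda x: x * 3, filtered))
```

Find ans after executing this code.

Step 1: Filter nums for elements > 10:
  8: removed
  19: kept
  24: kept
  3: removed
  14: kept
Step 2: Map x * 3 on filtered [19, 24, 14]:
  19 -> 57
  24 -> 72
  14 -> 42
Therefore ans = [57, 72, 42].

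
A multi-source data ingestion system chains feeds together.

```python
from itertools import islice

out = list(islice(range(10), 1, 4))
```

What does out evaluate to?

Step 1: islice(range(10), 1, 4) takes elements at indices [1, 4).
Step 2: Elements: [1, 2, 3].
Therefore out = [1, 2, 3].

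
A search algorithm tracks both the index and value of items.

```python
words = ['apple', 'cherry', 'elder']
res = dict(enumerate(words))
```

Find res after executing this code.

Step 1: enumerate pairs indices with words:
  0 -> 'apple'
  1 -> 'cherry'
  2 -> 'elder'
Therefore res = {0: 'apple', 1: 'cherry', 2: 'elder'}.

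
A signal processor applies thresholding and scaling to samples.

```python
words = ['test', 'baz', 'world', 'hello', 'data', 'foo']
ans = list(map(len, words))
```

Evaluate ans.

Step 1: Map len() to each word:
  'test' -> 4
  'baz' -> 3
  'world' -> 5
  'hello' -> 5
  'data' -> 4
  'foo' -> 3
Therefore ans = [4, 3, 5, 5, 4, 3].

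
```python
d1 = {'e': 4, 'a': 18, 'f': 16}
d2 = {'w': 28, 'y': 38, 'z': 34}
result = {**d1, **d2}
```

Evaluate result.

Step 1: Merge d1 and d2 (d2 values override on key conflicts).
Step 2: d1 has keys ['e', 'a', 'f'], d2 has keys ['w', 'y', 'z'].
Therefore result = {'e': 4, 'a': 18, 'f': 16, 'w': 28, 'y': 38, 'z': 34}.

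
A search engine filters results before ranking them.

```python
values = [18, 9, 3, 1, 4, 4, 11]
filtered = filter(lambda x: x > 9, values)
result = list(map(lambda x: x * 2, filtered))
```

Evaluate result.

Step 1: Filter values for elements > 9:
  18: kept
  9: removed
  3: removed
  1: removed
  4: removed
  4: removed
  11: kept
Step 2: Map x * 2 on filtered [18, 11]:
  18 -> 36
  11 -> 22
Therefore result = [36, 22].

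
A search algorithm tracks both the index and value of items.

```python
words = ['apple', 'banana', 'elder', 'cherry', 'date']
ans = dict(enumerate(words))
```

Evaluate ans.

Step 1: enumerate pairs indices with words:
  0 -> 'apple'
  1 -> 'banana'
  2 -> 'elder'
  3 -> 'cherry'
  4 -> 'date'
Therefore ans = {0: 'apple', 1: 'banana', 2: 'elder', 3: 'cherry', 4: 'date'}.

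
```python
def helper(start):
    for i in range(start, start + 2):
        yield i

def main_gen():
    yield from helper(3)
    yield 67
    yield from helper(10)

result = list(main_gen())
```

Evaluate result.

Step 1: main_gen() delegates to helper(3):
  yield 3
  yield 4
Step 2: yield 67
Step 3: Delegates to helper(10):
  yield 10
  yield 11
Therefore result = [3, 4, 67, 10, 11].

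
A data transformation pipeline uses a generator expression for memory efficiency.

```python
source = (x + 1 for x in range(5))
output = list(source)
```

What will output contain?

Step 1: For each x in range(5), compute x+1:
  x=0: 0+1 = 1
  x=1: 1+1 = 2
  x=2: 2+1 = 3
  x=3: 3+1 = 4
  x=4: 4+1 = 5
Therefore output = [1, 2, 3, 4, 5].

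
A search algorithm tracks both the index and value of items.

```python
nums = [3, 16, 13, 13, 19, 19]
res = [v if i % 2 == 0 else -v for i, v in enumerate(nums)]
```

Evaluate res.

Step 1: For each (i, v), keep v if i is even, negate if odd:
  i=0 (even): keep 3
  i=1 (odd): negate to -16
  i=2 (even): keep 13
  i=3 (odd): negate to -13
  i=4 (even): keep 19
  i=5 (odd): negate to -19
Therefore res = [3, -16, 13, -13, 19, -19].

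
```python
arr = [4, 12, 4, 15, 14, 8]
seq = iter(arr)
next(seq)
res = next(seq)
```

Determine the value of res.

Step 1: Create iterator over [4, 12, 4, 15, 14, 8].
Step 2: next() consumes 4.
Step 3: next() returns 12.
Therefore res = 12.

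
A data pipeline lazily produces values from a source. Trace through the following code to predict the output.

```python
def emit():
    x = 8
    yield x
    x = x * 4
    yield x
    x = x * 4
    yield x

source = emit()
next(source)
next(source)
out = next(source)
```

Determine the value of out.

Step 1: Trace through generator execution:
  Yield 1: x starts at 8, yield 8
  Yield 2: x = 8 * 4 = 32, yield 32
  Yield 3: x = 32 * 4 = 128, yield 128
Step 2: First next() gets 8, second next() gets the second value, third next() yields 128.
Therefore out = 128.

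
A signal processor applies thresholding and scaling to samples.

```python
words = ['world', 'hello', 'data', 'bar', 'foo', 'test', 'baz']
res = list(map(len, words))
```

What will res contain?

Step 1: Map len() to each word:
  'world' -> 5
  'hello' -> 5
  'data' -> 4
  'bar' -> 3
  'foo' -> 3
  'test' -> 4
  'baz' -> 3
Therefore res = [5, 5, 4, 3, 3, 4, 3].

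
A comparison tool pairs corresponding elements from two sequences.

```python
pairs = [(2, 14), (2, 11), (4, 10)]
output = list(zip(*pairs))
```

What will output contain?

Step 1: zip(*pairs) transposes: unzips [(2, 14), (2, 11), (4, 10)] into separate sequences.
Step 2: First elements: (2, 2, 4), second elements: (14, 11, 10).
Therefore output = [(2, 2, 4), (14, 11, 10)].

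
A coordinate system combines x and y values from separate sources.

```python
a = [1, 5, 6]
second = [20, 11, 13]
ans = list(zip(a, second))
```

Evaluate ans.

Step 1: zip pairs elements at same index:
  Index 0: (1, 20)
  Index 1: (5, 11)
  Index 2: (6, 13)
Therefore ans = [(1, 20), (5, 11), (6, 13)].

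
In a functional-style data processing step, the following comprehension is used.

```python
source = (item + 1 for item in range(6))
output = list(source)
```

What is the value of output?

Step 1: For each item in range(6), compute item+1:
  item=0: 0+1 = 1
  item=1: 1+1 = 2
  item=2: 2+1 = 3
  item=3: 3+1 = 4
  item=4: 4+1 = 5
  item=5: 5+1 = 6
Therefore output = [1, 2, 3, 4, 5, 6].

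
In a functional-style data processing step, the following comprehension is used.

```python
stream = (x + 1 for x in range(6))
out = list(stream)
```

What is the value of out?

Step 1: For each x in range(6), compute x+1:
  x=0: 0+1 = 1
  x=1: 1+1 = 2
  x=2: 2+1 = 3
  x=3: 3+1 = 4
  x=4: 4+1 = 5
  x=5: 5+1 = 6
Therefore out = [1, 2, 3, 4, 5, 6].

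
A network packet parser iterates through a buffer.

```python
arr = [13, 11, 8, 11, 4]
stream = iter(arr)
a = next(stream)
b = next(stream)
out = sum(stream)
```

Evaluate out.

Step 1: Create iterator over [13, 11, 8, 11, 4].
Step 2: a = next() = 13, b = next() = 11.
Step 3: sum() of remaining [8, 11, 4] = 23.
Therefore out = 23.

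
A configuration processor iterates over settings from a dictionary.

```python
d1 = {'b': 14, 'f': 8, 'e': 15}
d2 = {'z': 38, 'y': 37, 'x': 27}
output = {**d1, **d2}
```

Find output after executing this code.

Step 1: Merge d1 and d2 (d2 values override on key conflicts).
Step 2: d1 has keys ['b', 'f', 'e'], d2 has keys ['z', 'y', 'x'].
Therefore output = {'b': 14, 'f': 8, 'e': 15, 'z': 38, 'y': 37, 'x': 27}.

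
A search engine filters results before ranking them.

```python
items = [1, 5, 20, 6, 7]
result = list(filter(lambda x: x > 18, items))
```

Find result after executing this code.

Step 1: Filter elements > 18:
  1: removed
  5: removed
  20: kept
  6: removed
  7: removed
Therefore result = [20].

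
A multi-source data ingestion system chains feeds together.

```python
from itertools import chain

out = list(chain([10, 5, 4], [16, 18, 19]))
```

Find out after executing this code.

Step 1: chain() concatenates iterables: [10, 5, 4] + [16, 18, 19].
Therefore out = [10, 5, 4, 16, 18, 19].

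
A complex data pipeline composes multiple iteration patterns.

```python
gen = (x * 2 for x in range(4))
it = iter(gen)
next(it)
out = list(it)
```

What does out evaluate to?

Step 1: Generator produces [0, 2, 4, 6].
Step 2: next(it) consumes first element (0).
Step 3: list(it) collects remaining: [2, 4, 6].
Therefore out = [2, 4, 6].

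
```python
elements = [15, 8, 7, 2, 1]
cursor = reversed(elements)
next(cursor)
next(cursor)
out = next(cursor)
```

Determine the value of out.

Step 1: reversed([15, 8, 7, 2, 1]) gives iterator: [1, 2, 7, 8, 15].
Step 2: First next() = 1, second next() = 2.
Step 3: Third next() = 7.
Therefore out = 7.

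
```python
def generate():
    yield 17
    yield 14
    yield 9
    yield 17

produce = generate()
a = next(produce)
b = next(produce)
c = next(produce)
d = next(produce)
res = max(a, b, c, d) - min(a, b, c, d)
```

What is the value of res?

Step 1: Create generator and consume all values:
  a = next(produce) = 17
  b = next(produce) = 14
  c = next(produce) = 9
  d = next(produce) = 17
Step 2: max = 17, min = 9, res = 17 - 9 = 8.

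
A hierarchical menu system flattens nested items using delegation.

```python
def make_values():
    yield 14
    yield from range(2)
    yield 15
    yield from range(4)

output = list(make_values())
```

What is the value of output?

Step 1: Trace yields in order:
  yield 14
  yield 0
  yield 1
  yield 15
  yield 0
  yield 1
  yield 2
  yield 3
Therefore output = [14, 0, 1, 15, 0, 1, 2, 3].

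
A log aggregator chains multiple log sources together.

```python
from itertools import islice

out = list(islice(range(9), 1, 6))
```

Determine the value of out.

Step 1: islice(range(9), 1, 6) takes elements at indices [1, 6).
Step 2: Elements: [1, 2, 3, 4, 5].
Therefore out = [1, 2, 3, 4, 5].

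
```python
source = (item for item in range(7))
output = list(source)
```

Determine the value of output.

Step 1: Generator expression iterates range(7): [0, 1, 2, 3, 4, 5, 6].
Step 2: list() collects all values.
Therefore output = [0, 1, 2, 3, 4, 5, 6].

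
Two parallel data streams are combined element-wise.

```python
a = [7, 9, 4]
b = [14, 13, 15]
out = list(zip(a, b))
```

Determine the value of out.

Step 1: zip pairs elements at same index:
  Index 0: (7, 14)
  Index 1: (9, 13)
  Index 2: (4, 15)
Therefore out = [(7, 14), (9, 13), (4, 15)].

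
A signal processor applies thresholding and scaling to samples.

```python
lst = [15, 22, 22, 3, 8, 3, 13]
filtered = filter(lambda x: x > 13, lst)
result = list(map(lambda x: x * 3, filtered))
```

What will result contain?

Step 1: Filter lst for elements > 13:
  15: kept
  22: kept
  22: kept
  3: removed
  8: removed
  3: removed
  13: removed
Step 2: Map x * 3 on filtered [15, 22, 22]:
  15 -> 45
  22 -> 66
  22 -> 66
Therefore result = [45, 66, 66].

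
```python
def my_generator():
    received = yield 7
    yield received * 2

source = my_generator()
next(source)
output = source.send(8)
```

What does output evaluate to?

Step 1: next(source) advances to first yield, producing 7.
Step 2: send(8) resumes, received = 8.
Step 3: yield received * 2 = 8 * 2 = 16.
Therefore output = 16.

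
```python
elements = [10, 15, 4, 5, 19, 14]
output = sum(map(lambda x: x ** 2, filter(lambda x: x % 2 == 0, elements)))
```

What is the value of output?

Step 1: Filter even numbers from [10, 15, 4, 5, 19, 14]: [10, 4, 14]
Step 2: Square each: [100, 16, 196]
Step 3: Sum = 312.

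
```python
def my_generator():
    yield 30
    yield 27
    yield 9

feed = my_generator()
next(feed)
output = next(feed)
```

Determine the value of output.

Step 1: my_generator() creates a generator.
Step 2: next(feed) yields 30 (consumed and discarded).
Step 3: next(feed) yields 27, assigned to output.
Therefore output = 27.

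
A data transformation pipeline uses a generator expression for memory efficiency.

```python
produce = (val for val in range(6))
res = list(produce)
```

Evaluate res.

Step 1: Generator expression iterates range(6): [0, 1, 2, 3, 4, 5].
Step 2: list() collects all values.
Therefore res = [0, 1, 2, 3, 4, 5].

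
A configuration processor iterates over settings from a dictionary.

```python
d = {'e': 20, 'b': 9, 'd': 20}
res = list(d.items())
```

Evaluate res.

Step 1: d.items() returns (key, value) pairs in insertion order.
Therefore res = [('e', 20), ('b', 9), ('d', 20)].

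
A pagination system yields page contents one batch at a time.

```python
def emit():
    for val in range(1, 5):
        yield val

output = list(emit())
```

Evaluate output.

Step 1: The generator yields each value from range(1, 5).
Step 2: list() consumes all yields: [1, 2, 3, 4].
Therefore output = [1, 2, 3, 4].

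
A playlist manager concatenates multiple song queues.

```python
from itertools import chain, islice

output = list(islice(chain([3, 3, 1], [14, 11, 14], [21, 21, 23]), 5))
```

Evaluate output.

Step 1: chain([3, 3, 1], [14, 11, 14], [21, 21, 23]) = [3, 3, 1, 14, 11, 14, 21, 21, 23].
Step 2: islice takes first 5 elements: [3, 3, 1, 14, 11].
Therefore output = [3, 3, 1, 14, 11].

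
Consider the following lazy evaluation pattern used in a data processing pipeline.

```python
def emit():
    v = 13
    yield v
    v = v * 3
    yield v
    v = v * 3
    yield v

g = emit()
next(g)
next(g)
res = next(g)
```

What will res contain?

Step 1: Trace through generator execution:
  Yield 1: v starts at 13, yield 13
  Yield 2: v = 13 * 3 = 39, yield 39
  Yield 3: v = 39 * 3 = 117, yield 117
Step 2: First next() gets 13, second next() gets the second value, third next() yields 117.
Therefore res = 117.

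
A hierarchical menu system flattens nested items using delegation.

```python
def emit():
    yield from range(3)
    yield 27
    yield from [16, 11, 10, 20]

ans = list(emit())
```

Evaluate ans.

Step 1: Trace yields in order:
  yield 0
  yield 1
  yield 2
  yield 27
  yield 16
  yield 11
  yield 10
  yield 20
Therefore ans = [0, 1, 2, 27, 16, 11, 10, 20].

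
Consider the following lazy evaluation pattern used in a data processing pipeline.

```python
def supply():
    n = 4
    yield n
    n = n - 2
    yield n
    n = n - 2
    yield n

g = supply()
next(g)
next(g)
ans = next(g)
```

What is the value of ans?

Step 1: Trace through generator execution:
  Yield 1: n starts at 4, yield 4
  Yield 2: n = 4 - 2 = 2, yield 2
  Yield 3: n = 2 - 2 = 0, yield 0
Step 2: First next() gets 4, second next() gets the second value, third next() yields 0.
Therefore ans = 0.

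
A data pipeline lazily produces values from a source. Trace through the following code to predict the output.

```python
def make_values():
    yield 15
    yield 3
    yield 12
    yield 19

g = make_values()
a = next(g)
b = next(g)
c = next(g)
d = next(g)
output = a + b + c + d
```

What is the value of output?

Step 1: Create generator and consume all values:
  a = next(g) = 15
  b = next(g) = 3
  c = next(g) = 12
  d = next(g) = 19
Step 2: output = 15 + 3 + 12 + 19 = 49.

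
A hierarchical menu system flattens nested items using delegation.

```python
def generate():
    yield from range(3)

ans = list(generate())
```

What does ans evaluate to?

Step 1: yield from delegates to the iterable, yielding each element.
Step 2: Collected values: [0, 1, 2].
Therefore ans = [0, 1, 2].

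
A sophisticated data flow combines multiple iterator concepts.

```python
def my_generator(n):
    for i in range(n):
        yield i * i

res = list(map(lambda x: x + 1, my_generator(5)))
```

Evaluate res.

Step 1: my_generator(5) yields squares: [0, 1, 4, 9, 16].
Step 2: map adds 1 to each: [1, 2, 5, 10, 17].
Therefore res = [1, 2, 5, 10, 17].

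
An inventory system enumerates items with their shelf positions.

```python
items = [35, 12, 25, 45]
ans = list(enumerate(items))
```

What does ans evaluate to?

Step 1: enumerate pairs each element with its index:
  (0, 35)
  (1, 12)
  (2, 25)
  (3, 45)
Therefore ans = [(0, 35), (1, 12), (2, 25), (3, 45)].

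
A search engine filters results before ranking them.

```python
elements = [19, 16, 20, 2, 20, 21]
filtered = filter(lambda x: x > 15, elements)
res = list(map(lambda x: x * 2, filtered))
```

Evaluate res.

Step 1: Filter elements for elements > 15:
  19: kept
  16: kept
  20: kept
  2: removed
  20: kept
  21: kept
Step 2: Map x * 2 on filtered [19, 16, 20, 20, 21]:
  19 -> 38
  16 -> 32
  20 -> 40
  20 -> 40
  21 -> 42
Therefore res = [38, 32, 40, 40, 42].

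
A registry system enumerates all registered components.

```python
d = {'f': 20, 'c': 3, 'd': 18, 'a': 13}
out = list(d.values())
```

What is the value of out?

Step 1: d.values() returns the dictionary values in insertion order.
Therefore out = [20, 3, 18, 13].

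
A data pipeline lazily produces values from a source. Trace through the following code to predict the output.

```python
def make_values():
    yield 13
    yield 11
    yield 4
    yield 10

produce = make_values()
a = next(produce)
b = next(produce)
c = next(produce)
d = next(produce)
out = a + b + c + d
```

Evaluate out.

Step 1: Create generator and consume all values:
  a = next(produce) = 13
  b = next(produce) = 11
  c = next(produce) = 4
  d = next(produce) = 10
Step 2: out = 13 + 11 + 4 + 10 = 38.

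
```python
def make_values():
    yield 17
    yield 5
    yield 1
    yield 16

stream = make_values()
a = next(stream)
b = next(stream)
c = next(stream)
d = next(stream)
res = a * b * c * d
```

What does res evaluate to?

Step 1: Create generator and consume all values:
  a = next(stream) = 17
  b = next(stream) = 5
  c = next(stream) = 1
  d = next(stream) = 16
Step 2: res = 17 * 5 * 1 * 16 = 1360.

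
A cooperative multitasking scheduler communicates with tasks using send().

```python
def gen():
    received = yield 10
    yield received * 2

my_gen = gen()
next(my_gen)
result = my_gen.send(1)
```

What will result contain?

Step 1: next(my_gen) advances to first yield, producing 10.
Step 2: send(1) resumes, received = 1.
Step 3: yield received * 2 = 1 * 2 = 2.
Therefore result = 2.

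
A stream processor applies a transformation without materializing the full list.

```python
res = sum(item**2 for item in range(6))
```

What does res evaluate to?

Step 1: Compute item**2 for each item in range(6):
  item=0: 0**2 = 0
  item=1: 1**2 = 1
  item=2: 2**2 = 4
  item=3: 3**2 = 9
  item=4: 4**2 = 16
  item=5: 5**2 = 25
Step 2: sum = 0 + 1 + 4 + 9 + 16 + 25 = 55.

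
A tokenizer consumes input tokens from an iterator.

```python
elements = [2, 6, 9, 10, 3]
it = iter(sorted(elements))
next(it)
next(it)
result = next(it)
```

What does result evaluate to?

Step 1: sorted([2, 6, 9, 10, 3]) = [2, 3, 6, 9, 10].
Step 2: Create iterator and skip 2 elements.
Step 3: next() returns 6.
Therefore result = 6.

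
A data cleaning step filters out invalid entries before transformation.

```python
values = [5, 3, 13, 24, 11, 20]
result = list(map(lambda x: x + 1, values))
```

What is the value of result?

Step 1: Apply lambda x: x + 1 to each element:
  5 -> 6
  3 -> 4
  13 -> 14
  24 -> 25
  11 -> 12
  20 -> 21
Therefore result = [6, 4, 14, 25, 12, 21].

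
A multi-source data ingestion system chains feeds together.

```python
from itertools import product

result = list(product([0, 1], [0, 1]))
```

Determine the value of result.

Step 1: product([0, 1], [0, 1]) gives all pairs:
  (0, 0)
  (0, 1)
  (1, 0)
  (1, 1)
Therefore result = [(0, 0), (0, 1), (1, 0), (1, 1)].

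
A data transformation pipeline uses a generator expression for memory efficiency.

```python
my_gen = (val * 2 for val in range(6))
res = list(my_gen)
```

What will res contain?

Step 1: For each val in range(6), compute val*2:
  val=0: 0*2 = 0
  val=1: 1*2 = 2
  val=2: 2*2 = 4
  val=3: 3*2 = 6
  val=4: 4*2 = 8
  val=5: 5*2 = 10
Therefore res = [0, 2, 4, 6, 8, 10].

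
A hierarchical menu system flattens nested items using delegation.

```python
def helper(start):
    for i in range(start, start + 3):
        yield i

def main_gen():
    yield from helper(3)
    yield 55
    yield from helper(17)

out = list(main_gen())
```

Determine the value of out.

Step 1: main_gen() delegates to helper(3):
  yield 3
  yield 4
  yield 5
Step 2: yield 55
Step 3: Delegates to helper(17):
  yield 17
  yield 18
  yield 19
Therefore out = [3, 4, 5, 55, 17, 18, 19].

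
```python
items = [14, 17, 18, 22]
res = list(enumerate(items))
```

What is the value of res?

Step 1: enumerate pairs each element with its index:
  (0, 14)
  (1, 17)
  (2, 18)
  (3, 22)
Therefore res = [(0, 14), (1, 17), (2, 18), (3, 22)].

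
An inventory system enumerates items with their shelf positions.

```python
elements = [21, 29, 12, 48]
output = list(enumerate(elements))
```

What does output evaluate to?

Step 1: enumerate pairs each element with its index:
  (0, 21)
  (1, 29)
  (2, 12)
  (3, 48)
Therefore output = [(0, 21), (1, 29), (2, 12), (3, 48)].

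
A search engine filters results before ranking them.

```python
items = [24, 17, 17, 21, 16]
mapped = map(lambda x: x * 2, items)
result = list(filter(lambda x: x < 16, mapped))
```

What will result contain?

Step 1: Map x * 2:
  24 -> 48
  17 -> 34
  17 -> 34
  21 -> 42
  16 -> 32
Step 2: Filter for < 16:
  48: removed
  34: removed
  34: removed
  42: removed
  32: removed
Therefore result = [].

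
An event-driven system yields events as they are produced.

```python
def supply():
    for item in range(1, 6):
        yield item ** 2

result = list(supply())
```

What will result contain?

Step 1: For each item in range(1, 6), yield item**2:
  item=1: yield 1**2 = 1
  item=2: yield 2**2 = 4
  item=3: yield 3**2 = 9
  item=4: yield 4**2 = 16
  item=5: yield 5**2 = 25
Therefore result = [1, 4, 9, 16, 25].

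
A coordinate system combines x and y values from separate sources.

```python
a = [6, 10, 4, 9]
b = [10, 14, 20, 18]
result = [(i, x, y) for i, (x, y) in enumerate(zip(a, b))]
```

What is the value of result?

Step 1: enumerate(zip(a, b)) gives index with paired elements:
  i=0: (6, 10)
  i=1: (10, 14)
  i=2: (4, 20)
  i=3: (9, 18)
Therefore result = [(0, 6, 10), (1, 10, 14), (2, 4, 20), (3, 9, 18)].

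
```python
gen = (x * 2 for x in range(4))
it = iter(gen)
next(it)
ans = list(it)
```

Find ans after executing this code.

Step 1: Generator produces [0, 2, 4, 6].
Step 2: next(it) consumes first element (0).
Step 3: list(it) collects remaining: [2, 4, 6].
Therefore ans = [2, 4, 6].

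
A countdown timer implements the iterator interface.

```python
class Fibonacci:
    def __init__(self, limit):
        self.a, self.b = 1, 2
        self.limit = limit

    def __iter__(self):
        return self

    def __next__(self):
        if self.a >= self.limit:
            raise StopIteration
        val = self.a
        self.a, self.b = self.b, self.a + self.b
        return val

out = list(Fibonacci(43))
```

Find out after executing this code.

Step 1: Fibonacci-like sequence (a=1, b=2) until >= 43:
  Yield 1, then a,b = 2,3
  Yield 2, then a,b = 3,5
  Yield 3, then a,b = 5,8
  Yield 5, then a,b = 8,13
  Yield 8, then a,b = 13,21
  Yield 13, then a,b = 21,34
  Yield 21, then a,b = 34,55
  Yield 34, then a,b = 55,89
Step 2: 55 >= 43, stop.
Therefore out = [1, 2, 3, 5, 8, 13, 21, 34].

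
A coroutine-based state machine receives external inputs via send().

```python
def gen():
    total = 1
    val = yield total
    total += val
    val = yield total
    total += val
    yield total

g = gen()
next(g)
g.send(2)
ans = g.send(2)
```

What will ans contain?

Step 1: next() -> yield total=1.
Step 2: send(2) -> val=2, total = 1+2 = 3, yield 3.
Step 3: send(2) -> val=2, total = 3+2 = 5, yield 5.
Therefore ans = 5.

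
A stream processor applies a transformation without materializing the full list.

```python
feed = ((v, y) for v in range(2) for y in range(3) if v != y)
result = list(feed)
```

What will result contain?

Step 1: Nested generator over range(2) x range(3) where v != y:
  (0, 0): excluded (v == y)
  (0, 1): included
  (0, 2): included
  (1, 0): included
  (1, 1): excluded (v == y)
  (1, 2): included
Therefore result = [(0, 1), (0, 2), (1, 0), (1, 2)].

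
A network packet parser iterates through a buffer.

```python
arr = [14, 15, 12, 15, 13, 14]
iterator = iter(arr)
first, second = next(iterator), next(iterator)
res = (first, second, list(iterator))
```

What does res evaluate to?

Step 1: Create iterator over [14, 15, 12, 15, 13, 14].
Step 2: first = 14, second = 15.
Step 3: Remaining elements: [12, 15, 13, 14].
Therefore res = (14, 15, [12, 15, 13, 14]).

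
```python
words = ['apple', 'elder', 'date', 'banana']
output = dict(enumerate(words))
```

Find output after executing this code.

Step 1: enumerate pairs indices with words:
  0 -> 'apple'
  1 -> 'elder'
  2 -> 'date'
  3 -> 'banana'
Therefore output = {0: 'apple', 1: 'elder', 2: 'date', 3: 'banana'}.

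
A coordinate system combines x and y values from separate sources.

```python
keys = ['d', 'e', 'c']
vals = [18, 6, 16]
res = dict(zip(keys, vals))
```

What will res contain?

Step 1: zip pairs keys with values:
  'd' -> 18
  'e' -> 6
  'c' -> 16
Therefore res = {'d': 18, 'e': 6, 'c': 16}.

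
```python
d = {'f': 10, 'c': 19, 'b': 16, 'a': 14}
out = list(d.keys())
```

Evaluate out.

Step 1: d.keys() returns the dictionary keys in insertion order.
Therefore out = ['f', 'c', 'b', 'a'].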